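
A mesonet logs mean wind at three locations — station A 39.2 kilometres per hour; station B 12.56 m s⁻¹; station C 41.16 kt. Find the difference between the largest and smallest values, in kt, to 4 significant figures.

station A: 39.2 km/h = 21.1663 kt.
station B: 12.56 m/s = 24.4147 kt.
Spread: 41.1600 − 21.1663 = 19.99 kt.

19.99 kt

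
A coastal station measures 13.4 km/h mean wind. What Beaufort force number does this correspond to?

13.4 km/h = 3.7 m/s, which is Beaufort 3 (gentle breeze, 3.4–5.4 m/s).

Beaufort force 3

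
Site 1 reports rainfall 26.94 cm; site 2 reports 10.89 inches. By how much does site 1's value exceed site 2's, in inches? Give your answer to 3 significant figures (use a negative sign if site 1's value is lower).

site 1: 26.94 cm = 10.60630 in.
Difference: 10.60630 − 10.89000 = -0.284 in.

-0.284 in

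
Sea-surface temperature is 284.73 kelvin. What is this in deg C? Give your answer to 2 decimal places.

11.58 °C

°C = 284.73 − 273.15 = 11.58 °C.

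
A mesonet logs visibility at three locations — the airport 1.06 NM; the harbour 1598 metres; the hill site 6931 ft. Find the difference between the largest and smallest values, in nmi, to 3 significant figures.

the harbour: 1598 m = 0.86285 nmi.
the hill site: 6931 ft = 1.14070 nmi.
Spread: 1.14070 − 0.86285 = 0.278 nmi.

0.278 nmi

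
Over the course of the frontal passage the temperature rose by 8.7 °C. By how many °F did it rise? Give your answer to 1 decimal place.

15.7 °F

For a temperature change the 32° offset cancels: Δ°F = 8.7 × 1.8 = 15.7 °F.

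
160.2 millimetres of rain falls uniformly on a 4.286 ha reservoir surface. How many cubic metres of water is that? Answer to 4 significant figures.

Area: 4.286 ha = 42860 m².
1 mm over 1 m² is 1 L, so volume = 160.2 × 42860 = 6866172 L = 6866 m³.

6866 cubic metres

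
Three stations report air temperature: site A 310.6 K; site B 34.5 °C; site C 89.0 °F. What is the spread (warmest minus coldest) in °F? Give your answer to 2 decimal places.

site A: 310.6 K = 37.450 °C.
site C: 89.0 °F = 31.667 °C.
Spread: 37.450 − 31.667 = 5.783 °C = 10.41 °F.

10.41 °F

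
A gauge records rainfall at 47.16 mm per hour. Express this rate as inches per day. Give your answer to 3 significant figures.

44.6 in/day

47.16 mm/hour × 0.0393701 in/mm × 24 hour/day = 44.6 in/day.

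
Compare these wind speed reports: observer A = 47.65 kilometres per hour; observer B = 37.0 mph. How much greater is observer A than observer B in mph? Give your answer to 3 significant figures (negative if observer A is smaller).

-7.39 mph

observer A: 47.65 km/h = 29.6083 mph.
Difference: 29.6083 − 37.0000 = -7.39 mph.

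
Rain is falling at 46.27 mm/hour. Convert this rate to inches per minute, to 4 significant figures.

0.03036 in/minute

46.27 mm/hour × 0.0393701 in/mm × 0.0166667 hour/minute = 0.03036 in/minute.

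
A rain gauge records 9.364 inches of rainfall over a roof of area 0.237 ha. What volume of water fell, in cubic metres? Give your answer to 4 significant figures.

563.7 cubic metres

Depth: 9.364 in × 25.4 = 237.8456 mm.
Area: 0.237 ha = 2370 m².
1 mm over 1 m² is 1 L, so volume = 237.8456 × 2370 = 563694.07 L = 563.7 m³.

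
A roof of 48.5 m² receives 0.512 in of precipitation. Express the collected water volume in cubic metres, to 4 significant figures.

Depth: 0.512 in × 25.4 = 13.0048 mm.
1 mm over 1 m² is 1 L, so volume = 13.0048 × 48.5 = 630.7328 L = 0.6307 m³.

0.6307 cubic metres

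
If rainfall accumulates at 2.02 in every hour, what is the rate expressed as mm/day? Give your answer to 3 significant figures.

1230 mm/day

2.02 in/hour × 25.4 mm/in × 24 hour/day = 1230 mm/day.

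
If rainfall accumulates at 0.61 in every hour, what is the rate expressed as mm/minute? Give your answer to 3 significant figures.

0.61 in/hour × 25.4 mm/in × 0.0166667 hour/minute = 0.258 mm/minute.

0.258 mm/minute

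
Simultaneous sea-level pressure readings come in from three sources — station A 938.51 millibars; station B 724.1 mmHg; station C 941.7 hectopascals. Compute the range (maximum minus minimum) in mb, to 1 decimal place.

station B: 724.1 mmHg = 965.387 mb.
station C: 941.7 hPa = 941.700 mb.
Spread: 965.387 − 938.510 = 26.9 mb.

26.9 mb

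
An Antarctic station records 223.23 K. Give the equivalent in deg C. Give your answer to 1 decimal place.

-49.9 °C

°C = 223.23 − 273.15 = -49.9 °C.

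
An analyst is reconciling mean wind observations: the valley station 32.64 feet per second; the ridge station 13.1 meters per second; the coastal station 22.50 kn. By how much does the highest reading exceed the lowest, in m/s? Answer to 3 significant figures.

3.15 m/s

the valley station: 32.64 ft/s = 9.9487 m/s.
the coastal station: 22.50 kt = 11.5750 m/s.
Spread: 13.1000 − 9.9487 = 3.15 m/s.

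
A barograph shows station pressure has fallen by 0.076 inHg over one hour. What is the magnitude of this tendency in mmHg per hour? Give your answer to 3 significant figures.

1.93 mmHg per hour

0.076 inHg / 1 h × 25.4 mmHg/inHg = 1.93 mmHg/h.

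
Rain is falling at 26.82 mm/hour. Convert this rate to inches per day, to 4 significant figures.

26.82 mm/hour × 0.0393701 in/mm × 24 hour/day = 25.34 in/day.

25.34 in/day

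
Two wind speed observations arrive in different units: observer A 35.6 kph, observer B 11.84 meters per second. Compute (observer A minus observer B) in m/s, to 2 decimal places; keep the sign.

-1.95 m/s

observer A: 35.6 km/h = 9.8889 m/s.
Difference: 9.8889 − 11.8400 = -1.95 m/s.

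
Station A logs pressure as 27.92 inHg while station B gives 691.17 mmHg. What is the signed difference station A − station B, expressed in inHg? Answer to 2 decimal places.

station B: 691.17 mmHg = 27.2114 inHg.
Difference: 27.9200 − 27.2114 = 0.71 inHg.

0.71 inHg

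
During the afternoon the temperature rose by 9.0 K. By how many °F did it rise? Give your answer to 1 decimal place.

16.2 °F

A change of 1 °C equals a change of 1.8 °F: Δ°F = 9.0 × 1.8 = 16.2 °F.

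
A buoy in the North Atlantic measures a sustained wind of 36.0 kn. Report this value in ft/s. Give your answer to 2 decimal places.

60.76 ft/s

1 kt = 1.68781 ft/s, so 36.0 × 1.68781 = 60.76 ft/s.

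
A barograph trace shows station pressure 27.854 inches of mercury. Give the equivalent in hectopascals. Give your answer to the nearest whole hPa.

1 inHg = 33.8639 hPa, so 27.854 × 33.8639 = 943 hPa.

943 hPa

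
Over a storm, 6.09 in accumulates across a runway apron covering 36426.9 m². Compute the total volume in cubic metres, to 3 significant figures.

5630 cubic metres

Depth: 6.09 in × 25.4 = 154.686 mm.
1 mm over 1 m² is 1 L, so volume = 154.686 × 36426.9 = 5634731.5 L = 5630 m³.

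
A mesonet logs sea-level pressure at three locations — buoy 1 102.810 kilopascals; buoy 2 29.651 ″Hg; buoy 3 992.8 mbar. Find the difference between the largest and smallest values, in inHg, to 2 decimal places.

buoy 1: 102.810 kPa = 30.3598 inHg.
buoy 3: 992.8 mb = 29.3174 inHg.
Spread: 30.3598 − 29.3174 = 1.04 inHg.

1.04 inHg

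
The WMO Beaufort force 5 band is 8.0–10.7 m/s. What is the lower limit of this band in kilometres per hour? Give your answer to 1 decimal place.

8.0–10.7 m/s × 3.6 = 28.8–38.5 km/h.

28.8 km/h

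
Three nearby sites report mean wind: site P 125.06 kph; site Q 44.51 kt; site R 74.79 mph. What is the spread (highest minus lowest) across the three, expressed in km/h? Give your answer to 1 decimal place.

site Q: 44.51 kt = 82.433 km/h.
site R: 74.79 mph = 120.363 km/h.
Spread: 125.060 − 82.433 = 42.6 km/h.

42.6 km/h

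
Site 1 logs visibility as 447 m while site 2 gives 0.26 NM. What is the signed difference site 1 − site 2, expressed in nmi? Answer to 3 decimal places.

-0.019 nmi

site 1: 447 m = 0.24136 nmi.
Difference: 0.24136 − 0.26000 = -0.019 nmi.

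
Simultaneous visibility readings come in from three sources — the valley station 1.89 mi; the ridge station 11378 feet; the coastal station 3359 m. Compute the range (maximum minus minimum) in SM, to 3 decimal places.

the ridge station: 11378 ft = 2.15492 SM.
the coastal station: 3359 m = 2.08719 SM.
Spread: 2.15492 − 1.89000 = 0.265 SM.

0.265 SM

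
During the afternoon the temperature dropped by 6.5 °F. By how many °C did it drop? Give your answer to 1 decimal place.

3.6 °C

For a temperature change the 32° offset cancels: Δ°C = 6.5 × 0.5556 = 3.6 °C.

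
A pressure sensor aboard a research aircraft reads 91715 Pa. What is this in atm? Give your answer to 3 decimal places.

1 Pa = 9.86923e-06 atm, so 91715 × 9.86923e-06 = 0.905 atm.

0.905 atm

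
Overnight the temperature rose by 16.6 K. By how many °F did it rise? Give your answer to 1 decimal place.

29.9 °F

For a temperature change the 32° offset cancels: Δ°F = 16.6 × 1.8 = 29.9 °F.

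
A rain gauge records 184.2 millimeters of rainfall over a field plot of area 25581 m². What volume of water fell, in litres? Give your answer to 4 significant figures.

4712000 litres

1 mm over 1 m² is 1 L, so volume = 184.2 × 25581 = 4712020.2 L ≈ 4712000 L.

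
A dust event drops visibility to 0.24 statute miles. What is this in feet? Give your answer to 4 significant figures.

1 SM = 5280 ft, so 0.24 × 5280 = 1267 ft.

1267 ft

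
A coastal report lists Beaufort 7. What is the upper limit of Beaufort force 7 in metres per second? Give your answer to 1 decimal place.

Beaufort 7 (near gale) spans 13.9–17.1 m/s.

17.1 m/s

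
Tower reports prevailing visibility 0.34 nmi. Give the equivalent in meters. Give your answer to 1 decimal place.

629.7 m

1 nmi = 1852 m, so 0.34 × 1852 = 629.7 m.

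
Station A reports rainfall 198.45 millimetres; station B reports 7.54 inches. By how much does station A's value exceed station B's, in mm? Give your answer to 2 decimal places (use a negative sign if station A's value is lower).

station B: 7.54 in = 191.5160 mm.
Difference: 198.4500 − 191.5160 = 6.93 mm.

6.93 mm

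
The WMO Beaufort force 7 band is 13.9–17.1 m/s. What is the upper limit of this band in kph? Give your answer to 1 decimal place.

13.9–17.1 m/s × 3.6 = 50.0–61.6 km/h.

61.6 km/h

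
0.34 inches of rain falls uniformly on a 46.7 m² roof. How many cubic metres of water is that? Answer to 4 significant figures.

0.4033 cubic metres

Depth: 0.34 in × 25.4 = 8.636 mm.
1 mm over 1 m² is 1 L, so volume = 8.636 × 46.7 = 403.3012 L = 0.4033 m³.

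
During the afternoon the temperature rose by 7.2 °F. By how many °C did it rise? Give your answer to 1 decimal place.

4.0 °C

For a temperature change the 32° offset cancels: Δ°C = 7.2 × 0.5556 = 4.0 °C.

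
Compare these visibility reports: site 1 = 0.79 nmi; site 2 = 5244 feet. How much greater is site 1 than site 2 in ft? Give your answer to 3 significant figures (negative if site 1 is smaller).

site 1: 0.79 nmi = 4800.13 ft.
Difference: 4800.13 − 5244.00 = -444 ft.

-444 ft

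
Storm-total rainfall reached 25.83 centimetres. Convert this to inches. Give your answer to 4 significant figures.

10.17 in

1 cm = 0.393701 in, so 25.83 × 0.393701 = 10.17 in.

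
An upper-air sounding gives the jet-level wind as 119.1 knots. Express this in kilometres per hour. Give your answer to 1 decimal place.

220.6 km/h

1 kt = 1.852 km/h, so 119.1 × 1.852 = 220.6 km/h.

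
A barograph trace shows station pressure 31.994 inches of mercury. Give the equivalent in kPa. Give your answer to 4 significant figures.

108.3 kPa

1 inHg = 3.38639 kPa, so 31.994 × 3.38639 = 108.3 kPa.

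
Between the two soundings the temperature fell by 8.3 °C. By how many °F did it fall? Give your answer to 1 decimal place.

A change of 1 °C equals a change of 1.8 °F: Δ°F = 8.3 × 1.8 = 14.9 °F.

14.9 °F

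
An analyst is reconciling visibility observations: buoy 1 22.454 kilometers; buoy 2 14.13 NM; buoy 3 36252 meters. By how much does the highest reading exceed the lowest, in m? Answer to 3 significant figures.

13800 m

buoy 1: 22.454 km = 22454.00 m.
buoy 2: 14.13 nmi = 26168.76 m.
Spread: 36252.00 − 22454.00 = 13800 m.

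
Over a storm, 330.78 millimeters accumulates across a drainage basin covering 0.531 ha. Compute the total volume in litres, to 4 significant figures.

Area: 0.531 ha = 5310 m².
1 mm over 1 m² is 1 L, so volume = 330.78 × 5310 = 1756441.8 L ≈ 1756000 L.

1756000 litres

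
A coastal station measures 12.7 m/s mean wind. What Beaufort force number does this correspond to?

Beaufort force 6

12.7 m/s lies in the Beaufort 6 band (strong breeze, 10.8–13.8 m/s).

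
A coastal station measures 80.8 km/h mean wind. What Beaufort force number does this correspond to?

Beaufort force 9

80.8 km/h = 22.4 m/s, which is Beaufort 9 (strong gale, 20.8–24.4 m/s).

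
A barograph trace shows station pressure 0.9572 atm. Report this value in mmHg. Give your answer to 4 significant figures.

1 atm = 760 mmHg, so 0.9572 × 760 = 727.5 mmHg.

727.5 mmHg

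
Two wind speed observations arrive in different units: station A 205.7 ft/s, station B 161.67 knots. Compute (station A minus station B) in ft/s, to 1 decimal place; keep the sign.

-67.2 ft/s

station B: 161.67 kt = 272.868 ft/s.
Difference: 205.700 − 272.868 = -67.2 ft/s.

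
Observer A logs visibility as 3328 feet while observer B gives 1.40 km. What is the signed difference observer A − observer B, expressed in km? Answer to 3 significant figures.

-0.386 km

observer A: 3328 ft = 1.01437 km.
Difference: 1.01437 − 1.40000 = -0.386 km.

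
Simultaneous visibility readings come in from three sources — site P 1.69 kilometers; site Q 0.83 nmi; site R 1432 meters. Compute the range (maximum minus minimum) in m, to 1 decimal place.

site P: 1.69 km = 1690.000 m.
site Q: 0.83 nmi = 1537.160 m.
Spread: 1690.000 − 1432.000 = 258.0 m.

258.0 m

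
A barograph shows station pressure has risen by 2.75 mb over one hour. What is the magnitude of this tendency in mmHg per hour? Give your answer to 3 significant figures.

2.06 mmHg per hour

2.75 mb / 1 h × 0.750062 mmHg/mb = 2.06 mmHg/h.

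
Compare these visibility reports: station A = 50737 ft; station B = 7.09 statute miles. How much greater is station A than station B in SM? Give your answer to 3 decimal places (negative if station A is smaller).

station A: 50737 ft = 9.60928 SM.
Difference: 9.60928 − 7.09000 = 2.519 SM.

2.519 SM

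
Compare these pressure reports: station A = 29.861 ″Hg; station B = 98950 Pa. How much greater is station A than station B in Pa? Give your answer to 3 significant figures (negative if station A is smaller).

2170 Pa

station A: 29.861 inHg = 101120.96 Pa.
Difference: 101120.96 − 98950.00 = 2170 Pa.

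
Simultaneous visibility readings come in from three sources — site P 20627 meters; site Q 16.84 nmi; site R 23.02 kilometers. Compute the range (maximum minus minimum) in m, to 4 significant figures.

site Q: 16.84 nmi = 31187.68 m.
site R: 23.02 km = 23020.00 m.
Spread: 31187.68 − 20627.00 = 10560 m.

10560 m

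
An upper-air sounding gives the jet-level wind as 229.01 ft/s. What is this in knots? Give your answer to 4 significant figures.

135.7 kt

1 ft/s = 0.592484 kt, so 229.01 × 0.592484 = 135.7 kt.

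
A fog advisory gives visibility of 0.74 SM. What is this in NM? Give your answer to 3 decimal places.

0.643 nmi

1 SM = 0.868976 nmi, so 0.74 × 0.868976 = 0.643 nmi.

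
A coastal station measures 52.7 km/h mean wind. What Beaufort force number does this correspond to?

Beaufort force 7

52.7 km/h = 14.6 m/s, which is Beaufort 7 (near gale, 13.9–17.1 m/s).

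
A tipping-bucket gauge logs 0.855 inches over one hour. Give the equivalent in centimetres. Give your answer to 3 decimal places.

2.172 cm

1 in = 2.54 cm, so 0.855 × 2.54 = 2.172 cm.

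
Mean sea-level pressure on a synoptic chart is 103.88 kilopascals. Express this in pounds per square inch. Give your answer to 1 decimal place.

15.1 psi

1 kPa = 0.145038 psi, so 103.88 × 0.145038 = 15.1 psi.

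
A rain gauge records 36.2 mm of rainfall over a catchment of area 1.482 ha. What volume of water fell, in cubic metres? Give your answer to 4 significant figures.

Area: 1.482 ha = 14820 m².
1 mm over 1 m² is 1 L, so volume = 36.2 × 14820 = 536484 L = 536.5 m³.

536.5 cubic metres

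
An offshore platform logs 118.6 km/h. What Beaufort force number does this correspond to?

118.6 km/h = 32.9 m/s, which is Beaufort 12 (hurricane force, ≥32.7 m/s).

Beaufort force 12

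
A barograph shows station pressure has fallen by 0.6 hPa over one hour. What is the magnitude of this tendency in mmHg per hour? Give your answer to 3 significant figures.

0.450 mmHg per hour

0.6 hPa / 1 h × 0.750062 mmHg/hPa = 0.450 mmHg/h.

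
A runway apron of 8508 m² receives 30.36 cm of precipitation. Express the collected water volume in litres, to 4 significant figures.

2583000 litres

Depth: 30.36 cm × 10 = 303.6 mm.
1 mm over 1 m² is 1 L, so volume = 303.6 × 8508 = 2583028.8 L ≈ 2583000 L.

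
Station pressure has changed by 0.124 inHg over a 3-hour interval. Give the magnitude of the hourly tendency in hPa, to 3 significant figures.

0.124 inHg / 3 h × 33.8639 hPa/inHg = 1.40 hPa/h.

1.40 hPa per hour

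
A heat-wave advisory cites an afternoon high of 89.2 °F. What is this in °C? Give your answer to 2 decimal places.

31.78 °C

°C = (°F − 32) × 5/9 = (89.2 − 32) / 1.8 = 31.78 °C.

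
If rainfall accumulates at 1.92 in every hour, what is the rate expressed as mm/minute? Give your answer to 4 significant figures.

1.92 in/hour × 25.4 mm/in × 0.0166667 hour/minute = 0.8128 mm/minute.

0.8128 mm/minute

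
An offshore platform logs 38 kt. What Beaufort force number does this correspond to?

38 kt lies in the Beaufort 8 band (gale, 34–40 kt).

Beaufort force 8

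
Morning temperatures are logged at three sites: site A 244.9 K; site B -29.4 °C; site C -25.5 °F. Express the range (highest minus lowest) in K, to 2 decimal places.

site A: 244.9 K = -28.250 °C.
site C: -25.5 °F = -31.944 °C.
Spread: (-28.250) − (-31.944) = 3.694 °C.

3.69 K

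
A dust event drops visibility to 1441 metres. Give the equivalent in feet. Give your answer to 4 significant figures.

4728 ft

1 m = 3.28084 ft, so 1441 × 3.28084 = 4728 ft.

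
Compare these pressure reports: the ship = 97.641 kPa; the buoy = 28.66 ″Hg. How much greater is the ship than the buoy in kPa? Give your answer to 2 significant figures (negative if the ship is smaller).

0.59 kPa

the buoy: 28.66 inHg = 97.0539 kPa.
Difference: 97.6410 − 97.0539 = 0.59 kPa.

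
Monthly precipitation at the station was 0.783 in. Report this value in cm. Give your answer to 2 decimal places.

1 in = 2.54 cm, so 0.783 × 2.54 = 1.99 cm.

1.99 cm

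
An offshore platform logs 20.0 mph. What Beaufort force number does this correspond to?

20.0 mph = 8.9 m/s, which is Beaufort 5 (fresh breeze, 8.0–10.7 m/s).

Beaufort force 5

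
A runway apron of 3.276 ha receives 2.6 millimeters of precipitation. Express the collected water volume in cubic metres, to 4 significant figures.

85.18 cubic metres

Area: 3.276 ha = 32760 m².
1 mm over 1 m² is 1 L, so volume = 2.6 × 32760 = 85176 L = 85.18 m³.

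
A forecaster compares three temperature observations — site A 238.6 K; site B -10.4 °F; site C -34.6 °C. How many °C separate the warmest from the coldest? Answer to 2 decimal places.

11.04 °C

site A: 238.6 K = -34.550 °C.
site B: -10.4 °F = -23.556 °C.
Spread: (-23.556) − (-34.600) = 11.044 °C.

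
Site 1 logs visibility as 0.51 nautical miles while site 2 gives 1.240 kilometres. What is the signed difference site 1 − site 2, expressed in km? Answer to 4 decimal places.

site 1: 0.51 nmi = 0.944520 km.
Difference: 0.944520 − 1.240000 = -0.2955 km.

-0.2955 km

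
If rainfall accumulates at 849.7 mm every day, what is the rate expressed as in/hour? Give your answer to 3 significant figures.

849.7 mm/day × 0.0393701 in/mm × 0.0416667 day/hour = 1.39 in/hour.

1.39 in/hour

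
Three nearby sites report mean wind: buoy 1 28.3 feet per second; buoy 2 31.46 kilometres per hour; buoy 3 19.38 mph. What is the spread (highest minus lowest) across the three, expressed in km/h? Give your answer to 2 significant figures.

buoy 1: 28.3 ft/s = 31.0530 km/h.
buoy 3: 19.38 mph = 31.1891 km/h.
Spread: 31.4600 − 31.0530 = 0.41 km/h.

0.41 km/h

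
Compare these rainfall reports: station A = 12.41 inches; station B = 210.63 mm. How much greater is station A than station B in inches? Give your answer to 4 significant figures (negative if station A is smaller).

station B: 210.63 mm = 8.29252 in.
Difference: 12.41000 − 8.29252 = 4.117 in.

4.117 in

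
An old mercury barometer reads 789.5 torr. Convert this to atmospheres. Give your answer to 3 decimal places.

1.039 atm

1 mmHg = 0.00131579 atm, so 789.5 × 0.00131579 = 1.039 atm.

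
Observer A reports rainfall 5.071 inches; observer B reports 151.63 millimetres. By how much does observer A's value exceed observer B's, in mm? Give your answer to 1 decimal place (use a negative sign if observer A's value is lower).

-22.8 mm

observer A: 5.071 in = 128.803 mm.
Difference: 128.803 − 151.630 = -22.8 mm.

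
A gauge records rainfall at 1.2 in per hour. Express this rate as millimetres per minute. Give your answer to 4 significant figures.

0.5080 mm/minute

1.2 in/hour × 25.4 mm/in × 0.0166667 hour/minute = 0.5080 mm/minute.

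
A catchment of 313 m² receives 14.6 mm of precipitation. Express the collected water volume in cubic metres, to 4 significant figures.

1 mm over 1 m² is 1 L, so volume = 14.6 × 313 = 4569.8 L = 4.570 m³.

4.570 cubic metres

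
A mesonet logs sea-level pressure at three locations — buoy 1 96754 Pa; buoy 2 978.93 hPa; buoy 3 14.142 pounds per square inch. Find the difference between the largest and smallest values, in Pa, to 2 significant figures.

buoy 2: 978.93 hPa = 97893.00 Pa.
buoy 3: 14.142 psi = 97505.66 Pa.
Spread: 97893.00 − 96754.00 = 1100 Pa.

1100 Pa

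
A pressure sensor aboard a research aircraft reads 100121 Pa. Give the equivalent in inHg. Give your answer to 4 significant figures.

1 Pa = 0.0002953 inHg, so 100121 × 0.0002953 = 29.57 inHg.

29.57 inHg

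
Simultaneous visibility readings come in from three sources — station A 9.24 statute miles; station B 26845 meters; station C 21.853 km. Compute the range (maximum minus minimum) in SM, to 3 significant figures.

7.44 SM

station B: 26845 m = 16.6807 SM.
station C: 21.853 km = 13.5788 SM.
Spread: 16.6807 − 9.2400 = 7.44 SM.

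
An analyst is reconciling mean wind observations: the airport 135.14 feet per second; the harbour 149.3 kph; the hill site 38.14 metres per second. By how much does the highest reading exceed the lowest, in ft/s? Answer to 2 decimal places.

10.93 ft/s

the harbour: 149.3 km/h = 136.0637 ft/s.
the hill site: 38.14 m/s = 125.1312 ft/s.
Spread: 136.0637 − 125.1312 = 10.93 ft/s.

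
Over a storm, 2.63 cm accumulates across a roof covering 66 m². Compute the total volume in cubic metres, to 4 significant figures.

Depth: 2.63 cm × 10 = 26.3 mm.
1 mm over 1 m² is 1 L, so volume = 26.3 × 66 = 1735.8 L = 1.736 m³.

1.736 cubic metres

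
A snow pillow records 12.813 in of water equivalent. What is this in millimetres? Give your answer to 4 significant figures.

325.5 mm

1 in = 25.4 mm, so 12.813 × 25.4 = 325.5 mm.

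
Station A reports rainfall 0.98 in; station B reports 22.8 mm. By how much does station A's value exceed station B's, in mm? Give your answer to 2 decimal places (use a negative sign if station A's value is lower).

2.09 mm

station A: 0.98 in = 24.8920 mm.
Difference: 24.8920 − 22.8000 = 2.09 mm.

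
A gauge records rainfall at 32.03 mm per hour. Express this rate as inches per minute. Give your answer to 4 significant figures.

0.02102 in/minute

32.03 mm/hour × 0.0393701 in/mm × 0.0166667 hour/minute = 0.02102 in/minute.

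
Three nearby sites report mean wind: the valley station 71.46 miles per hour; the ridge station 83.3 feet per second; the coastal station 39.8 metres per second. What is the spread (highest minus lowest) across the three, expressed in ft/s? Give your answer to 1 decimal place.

47.3 ft/s

the valley station: 71.46 mph = 104.808 ft/s.
the coastal station: 39.8 m/s = 130.577 ft/s.
Spread: 130.577 − 83.300 = 47.3 ft/s.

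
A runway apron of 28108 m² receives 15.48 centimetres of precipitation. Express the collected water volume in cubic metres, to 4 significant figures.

4351 cubic metres

Depth: 15.48 cm × 10 = 154.8 mm.
1 mm over 1 m² is 1 L, so volume = 154.8 × 28108 = 4351118.4 L = 4351 m³.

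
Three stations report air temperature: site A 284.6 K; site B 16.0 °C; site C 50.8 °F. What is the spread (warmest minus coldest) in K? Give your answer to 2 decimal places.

5.56 K

site A: 284.6 K = 11.450 °C.
site C: 50.8 °F = 10.444 °C.
Spread: 16.000 − 10.444 = 5.556 °C.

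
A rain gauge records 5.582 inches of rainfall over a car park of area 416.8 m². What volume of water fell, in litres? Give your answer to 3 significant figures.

Depth: 5.582 in × 25.4 = 141.7828 mm.
1 mm over 1 m² is 1 L, so volume = 141.7828 × 416.8 = 59095.071 L ≈ 59100 L.

59100 litres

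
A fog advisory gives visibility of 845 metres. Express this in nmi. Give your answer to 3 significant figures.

0.456 nmi

1 m = 0.000539957 nmi, so 845 × 0.000539957 = 0.456 nmi.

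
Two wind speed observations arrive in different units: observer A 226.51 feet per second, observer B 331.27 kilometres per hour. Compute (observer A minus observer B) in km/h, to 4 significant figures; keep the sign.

observer A: 226.51 ft/s = 248.5449 km/h.
Difference: 248.5449 − 331.2700 = -82.73 km/h.

-82.73 km/h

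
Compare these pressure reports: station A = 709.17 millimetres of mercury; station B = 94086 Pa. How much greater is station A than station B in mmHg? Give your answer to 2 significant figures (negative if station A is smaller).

3.5 mmHg

station B: 94086 Pa = 705.703 mmHg.
Difference: 709.170 − 705.703 = 3.5 mmHg.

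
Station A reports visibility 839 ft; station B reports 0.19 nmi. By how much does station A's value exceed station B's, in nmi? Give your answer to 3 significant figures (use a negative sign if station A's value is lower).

station A: 839 ft = 0.138082 nmi.
Difference: 0.138082 − 0.190000 = -0.0519 nmi.

-0.0519 nmi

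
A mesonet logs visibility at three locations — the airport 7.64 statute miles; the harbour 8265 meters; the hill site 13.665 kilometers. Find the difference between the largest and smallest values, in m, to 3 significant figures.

5400 m

the airport: 7.64 SM = 12295.39 m.
the hill site: 13.665 km = 13665.00 m.
Spread: 13665.00 − 8265.00 = 5400 m.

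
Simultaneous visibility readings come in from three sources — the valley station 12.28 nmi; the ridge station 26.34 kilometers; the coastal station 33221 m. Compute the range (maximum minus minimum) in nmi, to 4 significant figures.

the ridge station: 26.34 km = 14.22246 nmi.
the coastal station: 33221 m = 17.93790 nmi.
Spread: 17.93790 − 12.28000 = 5.658 nmi.

5.658 nmi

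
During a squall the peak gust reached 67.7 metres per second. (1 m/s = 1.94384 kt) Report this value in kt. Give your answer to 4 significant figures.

1 m/s = 1.94384 kt, so 67.7 × 1.94384 = 131.6 kt.

131.6 kt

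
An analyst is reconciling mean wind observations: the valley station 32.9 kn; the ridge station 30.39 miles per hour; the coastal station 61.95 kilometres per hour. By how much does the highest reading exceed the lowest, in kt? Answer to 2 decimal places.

7.04 kt

the ridge station: 30.39 mph = 26.4082 kt.
the coastal station: 61.95 km/h = 33.4503 kt.
Spread: 33.4503 − 26.4082 = 7.04 kt.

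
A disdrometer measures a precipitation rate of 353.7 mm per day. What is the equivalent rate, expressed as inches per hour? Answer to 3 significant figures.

353.7 mm/day × 0.0393701 in/mm × 0.0416667 day/hour = 0.580 in/hour.

0.580 in/hour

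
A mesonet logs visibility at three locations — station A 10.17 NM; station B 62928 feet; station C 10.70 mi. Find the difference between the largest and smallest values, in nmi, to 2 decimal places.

1.06 nmi

station B: 62928 ft = 10.3566 nmi.
station C: 10.70 SM = 9.2980 nmi.
Spread: 10.3566 − 9.2980 = 1.06 nmi.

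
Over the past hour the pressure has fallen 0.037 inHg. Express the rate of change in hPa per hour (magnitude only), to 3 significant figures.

1.25 hPa per hour

0.037 inHg / 1 h × 33.8639 hPa/inHg = 1.25 hPa/h.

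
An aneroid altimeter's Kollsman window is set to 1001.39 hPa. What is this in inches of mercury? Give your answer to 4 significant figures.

1 hPa = 0.02953 inHg, so 1001.39 × 0.02953 = 29.57 inHg.

29.57 inHg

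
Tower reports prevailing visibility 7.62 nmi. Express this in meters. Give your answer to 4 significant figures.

1 nmi = 1852 m, so 7.62 × 1852 = 14110 m.

14110 m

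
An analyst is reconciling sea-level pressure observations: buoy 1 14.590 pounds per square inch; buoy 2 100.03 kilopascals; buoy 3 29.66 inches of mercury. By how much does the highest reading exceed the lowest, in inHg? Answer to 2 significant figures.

0.17 inHg

buoy 1: 14.590 psi = 29.7055 inHg.
buoy 2: 100.03 kPa = 29.5388 inHg.
Spread: 29.7055 − 29.5388 = 0.17 inHg.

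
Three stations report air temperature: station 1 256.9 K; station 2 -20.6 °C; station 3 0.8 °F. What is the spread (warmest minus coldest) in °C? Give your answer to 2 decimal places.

4.35 °C

station 1: 256.9 K = -16.250 °C.
station 3: 0.8 °F = -17.333 °C.
Spread: (-16.250) − (-20.600) = 4.350 °C.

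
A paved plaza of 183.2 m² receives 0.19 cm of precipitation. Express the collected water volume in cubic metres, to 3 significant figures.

0.348 cubic metres

Depth: 0.19 cm × 10 = 1.9 mm.
1 mm over 1 m² is 1 L, so volume = 1.9 × 183.2 = 348.08 L = 0.348 m³.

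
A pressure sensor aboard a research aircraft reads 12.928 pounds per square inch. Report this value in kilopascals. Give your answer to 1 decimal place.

1 psi = 6.89476 kPa, so 12.928 × 6.89476 = 89.1 kPa.

89.1 kPa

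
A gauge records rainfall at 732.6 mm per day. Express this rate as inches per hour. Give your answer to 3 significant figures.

1.20 in/hour

732.6 mm/day × 0.0393701 in/mm × 0.0416667 day/hour = 1.20 in/hour.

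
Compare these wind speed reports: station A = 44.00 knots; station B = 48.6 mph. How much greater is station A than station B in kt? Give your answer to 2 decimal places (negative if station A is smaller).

1.77 kt

station B: 48.6 mph = 42.2322 kt.
Difference: 44.0000 − 42.2322 = 1.77 kt.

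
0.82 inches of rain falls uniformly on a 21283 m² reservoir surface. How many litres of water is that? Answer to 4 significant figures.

Depth: 0.82 in × 25.4 = 20.828 mm.
1 mm over 1 m² is 1 L, so volume = 20.828 × 21283 = 443282.32 L ≈ 443300 L.

443300 litres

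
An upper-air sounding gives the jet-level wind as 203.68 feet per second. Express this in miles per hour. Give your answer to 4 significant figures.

138.9 mph

1 ft/s = 0.681818 mph, so 203.68 × 0.681818 = 138.9 mph.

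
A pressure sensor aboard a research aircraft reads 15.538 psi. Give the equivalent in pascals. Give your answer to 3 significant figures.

107000 Pa

1 psi = 6894.76 Pa, so 15.538 × 6894.76 = 107000 Pa.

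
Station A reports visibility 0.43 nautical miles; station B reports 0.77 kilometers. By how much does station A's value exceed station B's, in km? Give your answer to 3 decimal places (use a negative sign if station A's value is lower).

0.026 km

station A: 0.43 nmi = 0.79636 km.
Difference: 0.79636 − 0.77000 = 0.026 km.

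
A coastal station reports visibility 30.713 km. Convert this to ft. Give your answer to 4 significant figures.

100800 ft

1 km = 3280.84 ft, so 30.713 × 3280.84 = 100800 ft.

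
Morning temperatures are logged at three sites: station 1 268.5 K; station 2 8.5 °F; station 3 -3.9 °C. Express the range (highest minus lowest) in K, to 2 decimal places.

station 1: 268.5 K = -4.650 °C.
station 2: 8.5 °F = -13.056 °C.
Spread: (-3.900) − (-13.056) = 9.156 °C.

9.16 K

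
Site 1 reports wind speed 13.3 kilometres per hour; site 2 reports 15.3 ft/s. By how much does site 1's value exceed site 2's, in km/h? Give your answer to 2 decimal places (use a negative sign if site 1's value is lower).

site 2: 15.3 ft/s = 16.7884 km/h.
Difference: 13.3000 − 16.7884 = -3.49 km/h.

-3.49 km/h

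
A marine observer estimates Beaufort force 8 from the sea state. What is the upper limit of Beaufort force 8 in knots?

Beaufort 8 (gale) spans 34–40 knots.

40 kt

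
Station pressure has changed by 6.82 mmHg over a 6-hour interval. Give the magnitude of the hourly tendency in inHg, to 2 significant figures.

6.82 mmHg / 6 h × 0.0393701 inHg/mmHg = 0.045 inHg/h.

0.045 inHg per hour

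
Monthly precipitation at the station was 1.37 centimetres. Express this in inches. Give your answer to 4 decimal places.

0.5394 in

1 cm = 0.393701 in, so 1.37 × 0.393701 = 0.5394 in.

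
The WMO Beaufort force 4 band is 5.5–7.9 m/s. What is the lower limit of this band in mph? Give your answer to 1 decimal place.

12.3 mph

5.5–7.9 m/s × 2.237 = 12.3–17.7 mph.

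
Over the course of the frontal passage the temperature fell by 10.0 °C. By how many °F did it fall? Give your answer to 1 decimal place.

18.0 °F

For a temperature change the 32° offset cancels: Δ°F = 10.0 × 1.8 = 18.0 °F.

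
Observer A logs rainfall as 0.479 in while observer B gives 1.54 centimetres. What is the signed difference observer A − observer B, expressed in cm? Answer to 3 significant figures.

-0.323 cm

observer A: 0.479 in = 1.21666 cm.
Difference: 1.21666 − 1.54000 = -0.323 cm.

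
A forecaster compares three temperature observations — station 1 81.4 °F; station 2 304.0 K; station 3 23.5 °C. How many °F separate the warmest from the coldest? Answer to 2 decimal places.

13.23 °F

station 1: 81.4 °F = 27.444 °C.
station 2: 304.0 K = 30.850 °C.
Spread: 30.850 − 23.500 = 7.350 °C = 13.23 °F.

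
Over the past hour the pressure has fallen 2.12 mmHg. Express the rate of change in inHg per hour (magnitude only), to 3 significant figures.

0.0835 inHg per hour

2.12 mmHg / 1 h × 0.0393701 inHg/mmHg = 0.0835 inHg/h.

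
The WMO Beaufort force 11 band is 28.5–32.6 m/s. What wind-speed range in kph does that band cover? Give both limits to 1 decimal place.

28.5–32.6 m/s × 3.6 = 102.6–117.4 km/h.

102.6 to 117.4 km/h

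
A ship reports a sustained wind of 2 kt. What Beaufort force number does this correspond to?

Beaufort force 1

2 kt lies in the Beaufort 1 band (light air, 1–3 kt).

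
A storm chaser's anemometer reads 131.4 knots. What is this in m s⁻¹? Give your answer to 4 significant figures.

67.60 m/s

1 kt = 0.514444 m/s, so 131.4 × 0.514444 = 67.60 m/s.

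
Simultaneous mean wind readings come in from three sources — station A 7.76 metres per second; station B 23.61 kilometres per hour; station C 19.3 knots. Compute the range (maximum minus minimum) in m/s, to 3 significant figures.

station B: 23.61 km/h = 6.5583 m/s.
station C: 19.3 kt = 9.9288 m/s.
Spread: 9.9288 − 6.5583 = 3.37 m/s.

3.37 m/s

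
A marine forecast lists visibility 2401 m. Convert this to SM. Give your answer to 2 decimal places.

1 m = 0.000621371 SM, so 2401 × 0.000621371 = 1.49 SM.

1.49 SM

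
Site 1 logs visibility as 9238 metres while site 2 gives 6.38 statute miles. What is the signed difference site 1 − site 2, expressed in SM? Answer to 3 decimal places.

site 1: 9238 m = 5.74023 SM.
Difference: 5.74023 − 6.38000 = -0.640 SM.

-0.640 SM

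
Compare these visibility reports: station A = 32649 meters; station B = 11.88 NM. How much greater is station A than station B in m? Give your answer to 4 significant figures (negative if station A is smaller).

station B: 11.88 nmi = 22001.76 m.
Difference: 32649.00 − 22001.76 = 10650 m.

10650 m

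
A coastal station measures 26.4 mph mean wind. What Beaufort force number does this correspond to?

26.4 mph = 11.8 m/s, which is Beaufort 6 (strong breeze, 10.8–13.8 m/s).

Beaufort force 6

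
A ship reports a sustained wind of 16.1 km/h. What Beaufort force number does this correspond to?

16.1 km/h = 4.5 m/s, which is Beaufort 3 (gentle breeze, 3.4–5.4 m/s).

Beaufort force 3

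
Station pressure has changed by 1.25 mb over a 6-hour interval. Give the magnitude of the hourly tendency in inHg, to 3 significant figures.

1.25 mb / 6 h × 0.02953 inHg/mb = 0.00615 inHg/h.

0.00615 inHg per hour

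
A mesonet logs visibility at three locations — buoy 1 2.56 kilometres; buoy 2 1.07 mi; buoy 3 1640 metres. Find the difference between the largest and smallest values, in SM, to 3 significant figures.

buoy 1: 2.56 km = 1.59071 SM.
buoy 3: 1640 m = 1.01905 SM.
Spread: 1.59071 − 1.01905 = 0.572 SM.

0.572 SM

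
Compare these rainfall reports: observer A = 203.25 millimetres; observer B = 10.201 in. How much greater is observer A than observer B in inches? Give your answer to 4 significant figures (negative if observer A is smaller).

observer A: 203.25 mm = 8.00197 in.
Difference: 8.00197 − 10.20100 = -2.199 in.

-2.199 in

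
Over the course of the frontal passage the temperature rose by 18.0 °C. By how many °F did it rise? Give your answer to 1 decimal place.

32.4 °F

A change of 1 °C equals a change of 1.8 °F: Δ°F = 18.0 × 1.8 = 32.4 °F.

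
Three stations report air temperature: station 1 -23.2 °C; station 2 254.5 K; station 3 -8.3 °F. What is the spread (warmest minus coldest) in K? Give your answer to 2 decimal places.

station 2: 254.5 K = -18.650 °C.
station 3: -8.3 °F = -22.389 °C.
Spread: (-18.650) − (-23.200) = 4.550 °C.

4.55 K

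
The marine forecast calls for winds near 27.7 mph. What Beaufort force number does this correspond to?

Beaufort force 6

27.7 mph = 12.4 m/s, which is Beaufort 6 (strong breeze, 10.8–13.8 m/s).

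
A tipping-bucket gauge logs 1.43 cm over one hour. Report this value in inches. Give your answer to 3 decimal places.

0.563 in

1 cm = 0.393701 in, so 1.43 × 0.393701 = 0.563 in.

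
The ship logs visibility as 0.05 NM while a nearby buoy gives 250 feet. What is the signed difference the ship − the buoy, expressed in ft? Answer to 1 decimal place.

53.8 ft

the ship: 0.05 nmi = 303.806 ft.
Difference: 303.806 − 250.000 = 53.8 ft.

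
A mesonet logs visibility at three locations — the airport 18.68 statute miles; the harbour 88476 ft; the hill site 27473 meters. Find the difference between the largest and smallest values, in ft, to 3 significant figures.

the airport: 18.68 SM = 98630.40 ft.
the hill site: 27473 m = 90134.51 ft.
Spread: 98630.40 − 88476.00 = 10200 ft.

10200 ft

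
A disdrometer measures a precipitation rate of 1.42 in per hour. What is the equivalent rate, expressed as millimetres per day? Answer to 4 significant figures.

865.6 mm/day

1.42 in/hour × 25.4 mm/in × 24 hour/day = 865.6 mm/day.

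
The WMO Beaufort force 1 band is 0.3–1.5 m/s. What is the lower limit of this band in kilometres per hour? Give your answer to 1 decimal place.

1.1 km/h

0.3–1.5 m/s × 3.6 = 1.1–5.4 km/h.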